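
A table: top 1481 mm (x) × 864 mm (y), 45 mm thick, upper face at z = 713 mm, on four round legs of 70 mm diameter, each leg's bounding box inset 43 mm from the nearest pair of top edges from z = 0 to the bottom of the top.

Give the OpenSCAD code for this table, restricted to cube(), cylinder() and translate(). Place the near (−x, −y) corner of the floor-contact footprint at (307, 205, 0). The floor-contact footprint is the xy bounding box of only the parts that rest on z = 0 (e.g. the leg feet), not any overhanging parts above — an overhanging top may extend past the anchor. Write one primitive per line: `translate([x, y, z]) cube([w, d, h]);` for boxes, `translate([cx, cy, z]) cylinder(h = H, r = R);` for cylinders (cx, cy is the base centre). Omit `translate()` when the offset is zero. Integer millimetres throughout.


translate([264, 162, 668]) cube([1481, 864, 45]);
translate([342, 240, 0]) cylinder(h = 668, r = 35);
translate([1667, 240, 0]) cylinder(h = 668, r = 35);
translate([342, 948, 0]) cylinder(h = 668, r = 35);
translate([1667, 948, 0]) cylinder(h = 668, r = 35);


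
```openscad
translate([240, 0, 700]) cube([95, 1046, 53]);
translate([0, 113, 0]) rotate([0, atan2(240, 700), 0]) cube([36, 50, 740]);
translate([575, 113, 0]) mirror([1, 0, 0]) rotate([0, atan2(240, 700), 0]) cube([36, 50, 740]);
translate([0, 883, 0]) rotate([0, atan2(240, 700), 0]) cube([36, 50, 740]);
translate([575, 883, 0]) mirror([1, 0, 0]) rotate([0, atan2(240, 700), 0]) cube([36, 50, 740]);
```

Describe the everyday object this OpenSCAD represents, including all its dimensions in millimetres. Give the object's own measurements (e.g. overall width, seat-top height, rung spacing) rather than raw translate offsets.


A sawhorse. A 95×1046×53 mm beam (x, y, z) sits on two A-frame leg pairs. Each pair is two raked legs of 36×50 mm section (50 mm along y) splaying symmetrically in x. Each leg rises 700 mm vertically over 240 mm of horizontal reach and is 740 mm long along its own axis. Every leg's outer bottom edge rests on the floor and its outer top edge meets a bottom edge of the beam — the left legs (tilting toward +x) meet the beam's −x bottom edge, the right legs (their mirror images, tilting toward −x) meet its +x bottom edge — so the leg tops tuck under the beam, the beam's underside is 700 mm above the floor, and the feet are 575 mm apart outside-to-outside with the beam centred between them. The two leg pairs are set in 113 mm from either end of the beam.


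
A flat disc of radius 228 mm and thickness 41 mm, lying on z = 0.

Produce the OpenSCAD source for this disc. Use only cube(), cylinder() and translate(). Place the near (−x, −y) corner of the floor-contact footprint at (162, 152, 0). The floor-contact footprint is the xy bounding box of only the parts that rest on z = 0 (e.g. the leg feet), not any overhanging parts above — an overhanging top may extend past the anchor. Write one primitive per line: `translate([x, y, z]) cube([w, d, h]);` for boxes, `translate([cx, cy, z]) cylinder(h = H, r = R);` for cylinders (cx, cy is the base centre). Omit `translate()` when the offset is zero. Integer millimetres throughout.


translate([390, 380, 0]) cylinder(h = 41, r = 228);


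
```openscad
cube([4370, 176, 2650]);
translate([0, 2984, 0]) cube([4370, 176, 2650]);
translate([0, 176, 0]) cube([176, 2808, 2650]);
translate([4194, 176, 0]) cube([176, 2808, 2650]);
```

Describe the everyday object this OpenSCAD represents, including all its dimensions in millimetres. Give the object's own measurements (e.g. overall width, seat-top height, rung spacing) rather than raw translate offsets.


The wall frame of a small rectangular building: four walls, each 2650 mm tall and 176 mm thick, enclosing a footprint 4370 mm (x) by 3160 mm (y) outside-to-outside, with no floor or roof. The front and back walls (the −y and +y sides) span the full width; the two side walls fit between them.


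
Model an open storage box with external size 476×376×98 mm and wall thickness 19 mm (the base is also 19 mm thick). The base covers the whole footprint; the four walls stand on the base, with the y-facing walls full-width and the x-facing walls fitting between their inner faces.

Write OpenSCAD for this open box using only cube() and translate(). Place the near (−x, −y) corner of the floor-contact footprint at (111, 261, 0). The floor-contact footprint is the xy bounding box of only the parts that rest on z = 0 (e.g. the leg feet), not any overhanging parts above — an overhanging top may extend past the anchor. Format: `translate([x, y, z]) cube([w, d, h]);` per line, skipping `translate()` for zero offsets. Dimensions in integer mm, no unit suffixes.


translate([111, 261, 0]) cube([476, 376, 19]);
translate([111, 261, 19]) cube([476, 19, 79]);
translate([111, 618, 19]) cube([476, 19, 79]);
translate([111, 280, 19]) cube([19, 338, 79]);
translate([568, 280, 19]) cube([19, 338, 79]);


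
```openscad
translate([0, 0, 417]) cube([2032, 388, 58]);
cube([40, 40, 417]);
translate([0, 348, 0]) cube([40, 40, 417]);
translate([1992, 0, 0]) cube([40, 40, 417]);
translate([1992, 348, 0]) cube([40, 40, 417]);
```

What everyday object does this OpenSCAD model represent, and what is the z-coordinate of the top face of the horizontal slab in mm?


A bench. The seat-top height is 475 mm.

A long slab on four corner posts — a bench. The slab sits at z = 417 with thickness 58, so the top is 417 + 58 = 475 mm.


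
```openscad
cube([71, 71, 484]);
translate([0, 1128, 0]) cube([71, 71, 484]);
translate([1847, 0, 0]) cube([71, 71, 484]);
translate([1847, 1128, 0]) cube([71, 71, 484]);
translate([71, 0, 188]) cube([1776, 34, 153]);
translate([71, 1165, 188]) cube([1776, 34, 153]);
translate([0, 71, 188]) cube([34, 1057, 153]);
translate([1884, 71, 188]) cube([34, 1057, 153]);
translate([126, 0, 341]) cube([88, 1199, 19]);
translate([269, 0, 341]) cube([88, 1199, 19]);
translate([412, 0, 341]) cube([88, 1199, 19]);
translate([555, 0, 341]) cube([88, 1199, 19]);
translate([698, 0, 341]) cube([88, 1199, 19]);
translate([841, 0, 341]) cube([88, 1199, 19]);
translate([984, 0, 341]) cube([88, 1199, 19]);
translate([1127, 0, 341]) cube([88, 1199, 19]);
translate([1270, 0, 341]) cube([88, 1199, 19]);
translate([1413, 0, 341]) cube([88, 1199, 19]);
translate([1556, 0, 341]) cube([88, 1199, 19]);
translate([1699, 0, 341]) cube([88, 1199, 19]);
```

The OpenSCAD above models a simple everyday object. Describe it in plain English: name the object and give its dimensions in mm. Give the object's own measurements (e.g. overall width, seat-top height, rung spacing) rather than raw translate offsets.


A bed frame 1918 mm long (x) by 1199 mm wide (y). Four 71×71 mm corner posts, 484 mm tall, at the corners of the footprint. Four rails of 34 mm thickness and 153 mm height run between adjacent posts with their undersides at z = 188 mm, their outer faces flush with the outside of the frame (the two x-running rails run between the posts' inner faces; the two y-running rails run between the posts' inner faces). 12 slats, each 88 mm wide (x) and 19 mm thick, lie across the top of the two x-running rails, running the full 1199 mm width of the frame in y; along x they sit between the end posts with a 55 mm gap after the −x posts and between neighbouring slats, leaving 60 mm before the +x posts.


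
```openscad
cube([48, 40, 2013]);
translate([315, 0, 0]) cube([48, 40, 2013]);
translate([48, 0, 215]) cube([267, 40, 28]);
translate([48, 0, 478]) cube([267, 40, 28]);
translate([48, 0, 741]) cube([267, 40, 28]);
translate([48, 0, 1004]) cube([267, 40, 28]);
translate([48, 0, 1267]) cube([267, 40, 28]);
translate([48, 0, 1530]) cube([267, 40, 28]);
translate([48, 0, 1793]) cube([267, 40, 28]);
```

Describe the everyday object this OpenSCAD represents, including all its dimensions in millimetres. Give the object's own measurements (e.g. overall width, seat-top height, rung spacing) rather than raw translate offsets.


A straight ladder. Two 48×40 mm vertical rails, 2013 mm tall, stand 363 mm apart (outside-to-outside) with their front faces coplanar on the −y side. 7 rungs, each 40 mm deep and 28 mm tall, span between the inner faces of the rails, front faces flush with the rails. The lowest rung's underside is at z = 215 mm and rungs are spaced 263 mm apart (underside to underside).


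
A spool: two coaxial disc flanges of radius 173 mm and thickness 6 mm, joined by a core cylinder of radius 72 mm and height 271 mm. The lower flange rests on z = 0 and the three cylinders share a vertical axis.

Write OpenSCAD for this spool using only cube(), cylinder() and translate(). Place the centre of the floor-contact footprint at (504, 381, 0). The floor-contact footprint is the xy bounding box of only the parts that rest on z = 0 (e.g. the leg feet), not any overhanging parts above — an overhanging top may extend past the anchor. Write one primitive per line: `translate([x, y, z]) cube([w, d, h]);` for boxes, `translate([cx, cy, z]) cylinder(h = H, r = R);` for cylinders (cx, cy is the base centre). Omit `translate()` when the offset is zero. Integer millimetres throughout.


translate([504, 381, 0]) cylinder(h = 6, r = 173);
translate([504, 381, 6]) cylinder(h = 271, r = 72);
translate([504, 381, 277]) cylinder(h = 6, r = 173);


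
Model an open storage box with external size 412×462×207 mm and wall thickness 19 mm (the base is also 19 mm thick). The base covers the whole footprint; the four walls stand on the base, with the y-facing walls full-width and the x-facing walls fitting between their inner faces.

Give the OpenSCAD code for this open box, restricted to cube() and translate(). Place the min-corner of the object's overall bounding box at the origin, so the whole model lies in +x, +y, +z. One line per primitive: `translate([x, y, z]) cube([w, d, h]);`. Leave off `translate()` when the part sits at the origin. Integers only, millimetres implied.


cube([412, 462, 19]);
translate([0, 0, 19]) cube([412, 19, 188]);
translate([0, 443, 19]) cube([412, 19, 188]);
translate([0, 19, 19]) cube([19, 424, 188]);
translate([393, 19, 19]) cube([19, 424, 188]);


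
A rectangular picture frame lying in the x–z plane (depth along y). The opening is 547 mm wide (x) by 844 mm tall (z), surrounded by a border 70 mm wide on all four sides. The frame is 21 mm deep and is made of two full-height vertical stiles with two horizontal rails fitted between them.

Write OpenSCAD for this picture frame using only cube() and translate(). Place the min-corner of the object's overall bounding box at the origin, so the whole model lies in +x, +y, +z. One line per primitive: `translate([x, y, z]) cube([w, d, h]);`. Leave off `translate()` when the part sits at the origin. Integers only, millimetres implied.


cube([70, 21, 984]);
translate([617, 0, 0]) cube([70, 21, 984]);
translate([70, 0, 0]) cube([547, 21, 70]);
translate([70, 0, 914]) cube([547, 21, 70]);


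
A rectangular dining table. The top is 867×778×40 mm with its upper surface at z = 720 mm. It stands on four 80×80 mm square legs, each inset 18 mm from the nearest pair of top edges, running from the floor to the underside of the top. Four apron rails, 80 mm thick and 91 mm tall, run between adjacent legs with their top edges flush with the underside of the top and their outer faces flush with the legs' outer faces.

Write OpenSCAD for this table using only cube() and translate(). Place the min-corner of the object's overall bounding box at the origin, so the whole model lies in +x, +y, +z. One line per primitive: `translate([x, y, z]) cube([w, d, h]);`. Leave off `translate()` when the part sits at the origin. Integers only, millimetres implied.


translate([0, 0, 680]) cube([867, 778, 40]);
translate([18, 18, 0]) cube([80, 80, 680]);
translate([769, 18, 0]) cube([80, 80, 680]);
translate([18, 680, 0]) cube([80, 80, 680]);
translate([769, 680, 0]) cube([80, 80, 680]);
translate([98, 18, 589]) cube([671, 80, 91]);
translate([98, 680, 589]) cube([671, 80, 91]);
translate([18, 98, 589]) cube([80, 582, 91]);
translate([769, 98, 589]) cube([80, 582, 91]);


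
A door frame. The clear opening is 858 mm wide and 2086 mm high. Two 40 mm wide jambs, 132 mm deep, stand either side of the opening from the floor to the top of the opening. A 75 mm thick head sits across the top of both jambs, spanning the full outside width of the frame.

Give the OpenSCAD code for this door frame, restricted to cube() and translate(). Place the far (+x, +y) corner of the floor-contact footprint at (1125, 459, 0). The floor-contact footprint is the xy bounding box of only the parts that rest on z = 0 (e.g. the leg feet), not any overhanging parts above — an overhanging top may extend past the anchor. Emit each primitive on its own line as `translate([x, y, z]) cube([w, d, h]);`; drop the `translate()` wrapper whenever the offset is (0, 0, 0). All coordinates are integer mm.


translate([187, 327, 0]) cube([40, 132, 2086]);
translate([1085, 327, 0]) cube([40, 132, 2086]);
translate([187, 327, 2086]) cube([938, 132, 75]);


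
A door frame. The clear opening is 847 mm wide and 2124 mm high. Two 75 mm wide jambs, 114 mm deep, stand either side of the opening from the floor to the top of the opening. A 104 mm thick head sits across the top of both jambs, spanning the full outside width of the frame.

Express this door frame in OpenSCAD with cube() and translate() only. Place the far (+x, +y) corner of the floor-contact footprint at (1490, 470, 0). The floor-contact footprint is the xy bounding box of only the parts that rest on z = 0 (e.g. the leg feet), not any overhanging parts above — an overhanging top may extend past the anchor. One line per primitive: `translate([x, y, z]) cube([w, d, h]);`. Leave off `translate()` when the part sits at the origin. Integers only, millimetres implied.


translate([493, 356, 0]) cube([75, 114, 2124]);
translate([1415, 356, 0]) cube([75, 114, 2124]);
translate([493, 356, 2124]) cube([997, 114, 104]);


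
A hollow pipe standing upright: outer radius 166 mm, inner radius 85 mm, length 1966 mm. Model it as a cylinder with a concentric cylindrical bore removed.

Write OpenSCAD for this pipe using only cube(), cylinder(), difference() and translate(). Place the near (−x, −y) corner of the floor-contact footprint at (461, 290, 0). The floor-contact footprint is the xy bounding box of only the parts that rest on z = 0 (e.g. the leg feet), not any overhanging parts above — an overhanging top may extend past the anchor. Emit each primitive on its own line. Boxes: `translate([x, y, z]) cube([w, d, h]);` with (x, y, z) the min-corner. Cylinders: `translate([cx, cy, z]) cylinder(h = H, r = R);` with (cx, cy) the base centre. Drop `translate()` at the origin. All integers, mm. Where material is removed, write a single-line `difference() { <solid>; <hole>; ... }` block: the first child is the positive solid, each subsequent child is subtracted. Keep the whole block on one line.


difference() { translate([627, 456, 0]) cylinder(h = 1966, r = 166); translate([627, 456, 0]) cylinder(h = 1966, r = 85); }


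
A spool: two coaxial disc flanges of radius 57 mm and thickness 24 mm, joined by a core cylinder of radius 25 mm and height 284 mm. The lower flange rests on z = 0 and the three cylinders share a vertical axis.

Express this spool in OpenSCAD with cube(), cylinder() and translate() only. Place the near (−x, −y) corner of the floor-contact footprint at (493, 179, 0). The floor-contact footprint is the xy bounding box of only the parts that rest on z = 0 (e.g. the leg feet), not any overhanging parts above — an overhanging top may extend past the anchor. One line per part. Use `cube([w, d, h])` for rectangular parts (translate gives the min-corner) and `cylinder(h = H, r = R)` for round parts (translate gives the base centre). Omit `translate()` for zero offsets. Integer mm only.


translate([550, 236, 0]) cylinder(h = 24, r = 57);
translate([550, 236, 24]) cylinder(h = 284, r = 25);
translate([550, 236, 308]) cylinder(h = 24, r = 57);


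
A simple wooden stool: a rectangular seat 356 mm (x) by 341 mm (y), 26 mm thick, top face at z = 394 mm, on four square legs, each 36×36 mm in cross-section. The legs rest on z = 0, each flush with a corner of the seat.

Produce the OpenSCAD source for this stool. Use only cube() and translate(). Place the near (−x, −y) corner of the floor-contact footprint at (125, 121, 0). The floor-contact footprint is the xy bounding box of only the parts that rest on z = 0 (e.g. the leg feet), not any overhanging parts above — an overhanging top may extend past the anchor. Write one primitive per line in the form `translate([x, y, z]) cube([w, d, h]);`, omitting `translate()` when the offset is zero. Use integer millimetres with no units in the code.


// leg_h = 394 - 26 = 368
translate([125, 121, 368]) cube([356, 341, 26]);
translate([125, 121, 0]) cube([36, 36, 368]);
translate([445, 121, 0]) cube([36, 36, 368]);
translate([125, 426, 0]) cube([36, 36, 368]);
translate([445, 426, 0]) cube([36, 36, 368]);


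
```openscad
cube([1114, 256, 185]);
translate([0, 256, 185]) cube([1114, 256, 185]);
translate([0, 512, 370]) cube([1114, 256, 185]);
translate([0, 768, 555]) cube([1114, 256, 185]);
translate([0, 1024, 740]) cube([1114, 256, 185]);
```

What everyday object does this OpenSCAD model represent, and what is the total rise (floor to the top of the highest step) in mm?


A staircase. The total rise is 925 mm.

5 identical blocks, each offset up and back from the previous — a staircase. Each step is 185 mm tall and there are 5 of them, so the total rise is 5 × 185 = 925 mm.


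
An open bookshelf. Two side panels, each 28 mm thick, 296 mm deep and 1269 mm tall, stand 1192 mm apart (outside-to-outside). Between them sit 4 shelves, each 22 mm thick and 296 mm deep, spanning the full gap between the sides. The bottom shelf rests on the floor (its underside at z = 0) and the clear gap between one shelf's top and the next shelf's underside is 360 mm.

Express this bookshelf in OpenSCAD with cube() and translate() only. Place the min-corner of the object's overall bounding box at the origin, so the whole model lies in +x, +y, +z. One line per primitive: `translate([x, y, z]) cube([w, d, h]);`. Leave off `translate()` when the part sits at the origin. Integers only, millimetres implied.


cube([28, 296, 1269]);
translate([1164, 0, 0]) cube([28, 296, 1269]);
translate([28, 0, 0]) cube([1136, 296, 22]);
translate([28, 0, 382]) cube([1136, 296, 22]);
translate([28, 0, 764]) cube([1136, 296, 22]);
translate([28, 0, 1146]) cube([1136, 296, 22]);


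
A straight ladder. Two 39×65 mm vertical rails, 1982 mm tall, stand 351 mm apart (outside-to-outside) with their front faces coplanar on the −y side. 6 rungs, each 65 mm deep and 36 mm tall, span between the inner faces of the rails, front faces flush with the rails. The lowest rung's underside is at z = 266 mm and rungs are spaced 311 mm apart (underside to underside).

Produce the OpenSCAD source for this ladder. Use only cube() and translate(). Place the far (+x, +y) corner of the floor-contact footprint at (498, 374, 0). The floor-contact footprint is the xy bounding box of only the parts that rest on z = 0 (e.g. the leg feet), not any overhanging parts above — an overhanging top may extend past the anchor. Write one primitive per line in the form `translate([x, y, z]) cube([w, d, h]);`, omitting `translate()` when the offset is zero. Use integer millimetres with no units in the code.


translate([147, 309, 0]) cube([39, 65, 1982]);
translate([459, 309, 0]) cube([39, 65, 1982]);
translate([186, 309, 266]) cube([273, 65, 36]);
translate([186, 309, 577]) cube([273, 65, 36]);
translate([186, 309, 888]) cube([273, 65, 36]);
translate([186, 309, 1199]) cube([273, 65, 36]);
translate([186, 309, 1510]) cube([273, 65, 36]);
translate([186, 309, 1821]) cube([273, 65, 36]);


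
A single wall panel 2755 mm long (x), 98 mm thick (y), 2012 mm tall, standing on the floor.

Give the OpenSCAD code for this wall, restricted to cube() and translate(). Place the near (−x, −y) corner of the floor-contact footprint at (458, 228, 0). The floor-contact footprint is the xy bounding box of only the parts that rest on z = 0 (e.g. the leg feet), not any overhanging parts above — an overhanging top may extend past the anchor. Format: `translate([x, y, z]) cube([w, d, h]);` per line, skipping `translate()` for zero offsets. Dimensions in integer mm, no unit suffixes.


translate([458, 228, 0]) cube([2755, 98, 2012]);


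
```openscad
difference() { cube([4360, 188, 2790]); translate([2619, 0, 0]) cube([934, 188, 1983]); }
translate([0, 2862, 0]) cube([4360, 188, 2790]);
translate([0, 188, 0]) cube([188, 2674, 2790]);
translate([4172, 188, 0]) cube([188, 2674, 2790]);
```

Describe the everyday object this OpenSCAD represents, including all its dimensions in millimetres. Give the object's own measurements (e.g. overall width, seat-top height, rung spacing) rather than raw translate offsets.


A single room: four walls, each 2790 mm tall and 188 mm thick, enclosing an outside footprint 4360×3050 mm (x × y), no floor or roof. The front and back walls (−y and +y sides) run the full x-width; the side walls fit between their inner faces. A door opening 934 mm wide and 1983 mm tall is cut through the front wall from the floor up, its −x edge 2619 mm from the wall's −x end.


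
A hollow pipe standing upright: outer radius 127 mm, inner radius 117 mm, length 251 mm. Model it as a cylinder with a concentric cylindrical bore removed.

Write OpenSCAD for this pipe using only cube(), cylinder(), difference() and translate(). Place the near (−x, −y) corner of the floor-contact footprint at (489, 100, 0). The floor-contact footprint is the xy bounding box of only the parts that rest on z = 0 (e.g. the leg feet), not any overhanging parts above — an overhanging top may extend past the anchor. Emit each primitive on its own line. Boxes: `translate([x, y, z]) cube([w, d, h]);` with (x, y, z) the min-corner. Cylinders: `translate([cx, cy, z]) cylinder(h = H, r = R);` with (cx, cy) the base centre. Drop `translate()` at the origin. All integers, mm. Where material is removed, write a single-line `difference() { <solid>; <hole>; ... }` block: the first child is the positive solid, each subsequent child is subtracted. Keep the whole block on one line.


difference() { translate([616, 227, 0]) cylinder(h = 251, r = 127); translate([616, 227, 0]) cylinder(h = 251, r = 117); }


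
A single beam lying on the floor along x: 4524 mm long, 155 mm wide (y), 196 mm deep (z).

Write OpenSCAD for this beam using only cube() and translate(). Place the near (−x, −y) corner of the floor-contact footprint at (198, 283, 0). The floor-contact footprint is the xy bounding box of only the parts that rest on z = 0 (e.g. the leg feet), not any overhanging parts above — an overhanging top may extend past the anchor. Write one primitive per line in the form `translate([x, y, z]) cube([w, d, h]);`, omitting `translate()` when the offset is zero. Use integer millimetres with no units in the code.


translate([198, 283, 0]) cube([4524, 155, 196]);


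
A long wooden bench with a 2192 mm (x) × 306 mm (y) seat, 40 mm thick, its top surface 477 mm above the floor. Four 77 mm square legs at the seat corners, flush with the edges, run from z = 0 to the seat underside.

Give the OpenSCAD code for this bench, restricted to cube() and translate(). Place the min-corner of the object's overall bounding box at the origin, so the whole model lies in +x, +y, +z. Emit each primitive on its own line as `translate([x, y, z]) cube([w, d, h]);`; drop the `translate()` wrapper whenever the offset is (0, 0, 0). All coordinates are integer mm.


// leg_h = 477 − 40 = 437
translate([0, 0, 437]) cube([2192, 306, 40]);
cube([77, 77, 437]);
translate([0, 229, 0]) cube([77, 77, 437]);
translate([2115, 0, 0]) cube([77, 77, 437]);
translate([2115, 229, 0]) cube([77, 77, 437]);


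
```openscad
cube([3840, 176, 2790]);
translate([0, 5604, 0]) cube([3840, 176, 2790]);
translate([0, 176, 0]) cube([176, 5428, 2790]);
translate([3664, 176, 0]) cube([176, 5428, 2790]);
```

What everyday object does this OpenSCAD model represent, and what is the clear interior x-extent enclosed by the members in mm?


A house (or room) frame. The interior width is 3488 mm.

Four 2790 mm walls enclosing a rectangle with no floor or roof — a room or house frame. Outside width is 3840 mm and wall thickness is 176 mm, so the interior width is 3840 − 2 × 176 = 3488 mm.


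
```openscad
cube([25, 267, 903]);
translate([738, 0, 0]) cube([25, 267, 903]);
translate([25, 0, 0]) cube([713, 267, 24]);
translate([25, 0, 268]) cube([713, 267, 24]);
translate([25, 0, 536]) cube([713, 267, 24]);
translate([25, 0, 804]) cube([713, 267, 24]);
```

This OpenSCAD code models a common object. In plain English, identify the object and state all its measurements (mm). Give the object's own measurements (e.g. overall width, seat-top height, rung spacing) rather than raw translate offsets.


An open bookshelf. Two side panels, each 25 mm thick, 267 mm deep and 903 mm tall, stand 763 mm apart (outside-to-outside). Between them sit 4 shelves, each 24 mm thick and 267 mm deep, spanning the full gap between the sides. The bottom shelf rests on the floor (its underside at z = 0) and the clear gap between one shelf's top and the next shelf's underside is 244 mm.


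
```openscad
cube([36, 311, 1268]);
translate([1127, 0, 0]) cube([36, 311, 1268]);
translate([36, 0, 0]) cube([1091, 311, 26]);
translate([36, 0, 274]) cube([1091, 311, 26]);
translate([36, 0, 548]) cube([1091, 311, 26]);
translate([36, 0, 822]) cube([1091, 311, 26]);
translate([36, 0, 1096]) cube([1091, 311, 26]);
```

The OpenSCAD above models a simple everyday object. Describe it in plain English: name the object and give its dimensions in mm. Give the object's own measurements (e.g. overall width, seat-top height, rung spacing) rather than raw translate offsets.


An open bookshelf. Two side panels, each 36 mm thick, 311 mm deep and 1268 mm tall, stand 1163 mm apart (outside-to-outside). Between them sit 5 shelves, each 26 mm thick and 311 mm deep, spanning the full gap between the sides. The bottom shelf rests on the floor (its underside at z = 0) and the clear gap between one shelf's top and the next shelf's underside is 248 mm.


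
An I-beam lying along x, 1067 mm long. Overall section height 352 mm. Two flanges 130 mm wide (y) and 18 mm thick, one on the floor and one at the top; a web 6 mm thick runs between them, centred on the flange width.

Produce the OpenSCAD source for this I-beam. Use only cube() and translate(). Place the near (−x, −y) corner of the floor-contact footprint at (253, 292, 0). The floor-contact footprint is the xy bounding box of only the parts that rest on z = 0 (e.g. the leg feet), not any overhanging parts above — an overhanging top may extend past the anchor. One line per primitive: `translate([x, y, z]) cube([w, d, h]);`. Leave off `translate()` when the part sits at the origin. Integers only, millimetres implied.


translate([253, 292, 0]) cube([1067, 130, 18]);
translate([253, 354, 18]) cube([1067, 6, 316]);
translate([253, 292, 334]) cube([1067, 130, 18]);


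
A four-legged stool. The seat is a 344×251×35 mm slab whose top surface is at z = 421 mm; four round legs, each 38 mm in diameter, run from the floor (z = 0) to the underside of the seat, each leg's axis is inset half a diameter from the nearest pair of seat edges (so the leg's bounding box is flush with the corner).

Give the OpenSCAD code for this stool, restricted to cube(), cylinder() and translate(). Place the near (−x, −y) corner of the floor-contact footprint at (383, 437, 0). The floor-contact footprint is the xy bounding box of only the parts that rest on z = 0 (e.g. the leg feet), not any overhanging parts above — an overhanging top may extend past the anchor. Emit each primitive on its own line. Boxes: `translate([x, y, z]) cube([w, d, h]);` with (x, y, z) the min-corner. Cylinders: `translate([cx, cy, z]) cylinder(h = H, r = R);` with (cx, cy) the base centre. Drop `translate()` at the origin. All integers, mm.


// leg_h = 421 - 35 = 386
translate([383, 437, 386]) cube([344, 251, 35]);
translate([402, 456, 0]) cylinder(h = 386, r = 19);
translate([708, 456, 0]) cylinder(h = 386, r = 19);
translate([402, 669, 0]) cylinder(h = 386, r = 19);
translate([708, 669, 0]) cylinder(h = 386, r = 19);


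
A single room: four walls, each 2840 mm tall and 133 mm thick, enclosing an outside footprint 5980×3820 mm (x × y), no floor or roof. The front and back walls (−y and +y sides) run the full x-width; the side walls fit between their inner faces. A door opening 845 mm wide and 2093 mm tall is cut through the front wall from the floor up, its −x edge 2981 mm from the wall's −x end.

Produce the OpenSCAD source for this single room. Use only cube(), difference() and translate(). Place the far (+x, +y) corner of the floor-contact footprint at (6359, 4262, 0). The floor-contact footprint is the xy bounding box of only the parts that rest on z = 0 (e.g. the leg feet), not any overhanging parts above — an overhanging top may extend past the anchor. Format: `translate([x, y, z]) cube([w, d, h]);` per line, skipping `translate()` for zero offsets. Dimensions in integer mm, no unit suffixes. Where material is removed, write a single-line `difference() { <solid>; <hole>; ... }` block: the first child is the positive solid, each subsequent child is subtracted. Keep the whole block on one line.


difference() { translate([379, 442, 0]) cube([5980, 133, 2840]); translate([3360, 442, 0]) cube([845, 133, 2093]); }
translate([379, 4129, 0]) cube([5980, 133, 2840]);
translate([379, 575, 0]) cube([133, 3554, 2840]);
translate([6226, 575, 0]) cube([133, 3554, 2840]);


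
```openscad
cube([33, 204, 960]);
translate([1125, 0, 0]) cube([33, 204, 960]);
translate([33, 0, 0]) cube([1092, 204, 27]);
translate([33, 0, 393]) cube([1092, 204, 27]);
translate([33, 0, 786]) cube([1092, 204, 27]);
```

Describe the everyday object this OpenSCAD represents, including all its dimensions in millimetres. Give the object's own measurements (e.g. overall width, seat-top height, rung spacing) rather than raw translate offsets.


An open bookshelf. Two side panels, each 33 mm thick, 204 mm deep and 960 mm tall, stand 1158 mm apart (outside-to-outside). Between them sit 3 shelves, each 27 mm thick and 204 mm deep, spanning the full gap between the sides. The bottom shelf rests on the floor (its underside at z = 0) and the clear gap between one shelf's top and the next shelf's underside is 366 mm.


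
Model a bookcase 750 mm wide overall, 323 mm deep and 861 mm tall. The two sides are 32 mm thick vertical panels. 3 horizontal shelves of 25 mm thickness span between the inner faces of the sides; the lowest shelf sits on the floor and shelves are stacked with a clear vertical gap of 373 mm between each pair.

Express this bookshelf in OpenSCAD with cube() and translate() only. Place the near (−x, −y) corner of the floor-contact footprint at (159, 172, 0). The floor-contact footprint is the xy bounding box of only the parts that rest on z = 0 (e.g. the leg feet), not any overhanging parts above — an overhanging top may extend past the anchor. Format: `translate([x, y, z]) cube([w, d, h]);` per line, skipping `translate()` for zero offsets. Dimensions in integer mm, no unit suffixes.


translate([159, 172, 0]) cube([32, 323, 861]);
translate([877, 172, 0]) cube([32, 323, 861]);
translate([191, 172, 0]) cube([686, 323, 25]);
translate([191, 172, 398]) cube([686, 323, 25]);
translate([191, 172, 796]) cube([686, 323, 25]);


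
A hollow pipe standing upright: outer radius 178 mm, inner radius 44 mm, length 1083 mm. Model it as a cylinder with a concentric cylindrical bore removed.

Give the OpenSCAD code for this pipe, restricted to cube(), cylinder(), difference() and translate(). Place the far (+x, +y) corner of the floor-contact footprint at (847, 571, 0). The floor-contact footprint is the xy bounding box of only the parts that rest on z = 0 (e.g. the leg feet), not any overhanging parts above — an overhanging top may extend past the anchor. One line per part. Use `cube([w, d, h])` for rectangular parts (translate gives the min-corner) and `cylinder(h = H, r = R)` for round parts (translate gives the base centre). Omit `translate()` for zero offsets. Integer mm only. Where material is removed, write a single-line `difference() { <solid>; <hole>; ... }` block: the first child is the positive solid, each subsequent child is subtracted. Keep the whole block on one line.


difference() { translate([669, 393, 0]) cylinder(h = 1083, r = 178); translate([669, 393, 0]) cylinder(h = 1083, r = 44); }


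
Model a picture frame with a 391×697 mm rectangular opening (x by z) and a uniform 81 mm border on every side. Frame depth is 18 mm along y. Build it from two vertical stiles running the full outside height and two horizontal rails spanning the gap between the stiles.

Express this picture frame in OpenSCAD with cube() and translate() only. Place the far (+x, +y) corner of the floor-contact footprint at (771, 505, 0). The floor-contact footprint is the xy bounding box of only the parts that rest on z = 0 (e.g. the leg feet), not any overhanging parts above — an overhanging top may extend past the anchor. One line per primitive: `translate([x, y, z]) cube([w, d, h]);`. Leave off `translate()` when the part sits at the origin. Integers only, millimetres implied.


translate([218, 487, 0]) cube([81, 18, 859]);
translate([690, 487, 0]) cube([81, 18, 859]);
translate([299, 487, 0]) cube([391, 18, 81]);
translate([299, 487, 778]) cube([391, 18, 81]);


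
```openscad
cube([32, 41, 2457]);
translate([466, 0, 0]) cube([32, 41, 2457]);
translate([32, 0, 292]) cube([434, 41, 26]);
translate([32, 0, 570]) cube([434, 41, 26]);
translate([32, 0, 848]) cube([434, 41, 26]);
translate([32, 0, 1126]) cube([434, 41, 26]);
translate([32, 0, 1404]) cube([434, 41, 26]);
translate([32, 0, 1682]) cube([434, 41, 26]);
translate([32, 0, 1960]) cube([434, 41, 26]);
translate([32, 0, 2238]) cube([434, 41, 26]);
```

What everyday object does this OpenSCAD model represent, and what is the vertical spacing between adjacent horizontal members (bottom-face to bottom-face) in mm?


A ladder. The rung spacing is 278 mm.

Two tall 32×41 posts with 8 short bars between them — a ladder. Adjacent rungs sit at z = 292 and z = 570, so the spacing is 570 − 292 = 278 mm.


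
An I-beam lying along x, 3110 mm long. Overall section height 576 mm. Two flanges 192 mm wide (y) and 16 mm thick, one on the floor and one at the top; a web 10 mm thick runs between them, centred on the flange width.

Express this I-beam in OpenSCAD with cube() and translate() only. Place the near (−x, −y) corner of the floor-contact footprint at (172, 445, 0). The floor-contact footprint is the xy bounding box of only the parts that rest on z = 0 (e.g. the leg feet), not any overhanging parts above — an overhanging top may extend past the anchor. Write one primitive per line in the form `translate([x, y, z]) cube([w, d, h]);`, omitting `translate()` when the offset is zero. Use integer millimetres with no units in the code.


translate([172, 445, 0]) cube([3110, 192, 16]);
translate([172, 536, 16]) cube([3110, 10, 544]);
translate([172, 445, 560]) cube([3110, 192, 16]);


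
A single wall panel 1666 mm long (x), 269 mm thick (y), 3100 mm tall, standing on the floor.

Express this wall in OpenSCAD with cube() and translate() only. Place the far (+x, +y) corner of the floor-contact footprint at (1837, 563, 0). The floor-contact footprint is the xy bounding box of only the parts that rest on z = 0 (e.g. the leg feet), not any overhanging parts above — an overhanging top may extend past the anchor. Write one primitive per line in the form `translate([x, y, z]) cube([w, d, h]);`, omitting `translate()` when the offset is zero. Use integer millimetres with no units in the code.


translate([171, 294, 0]) cube([1666, 269, 3100]);


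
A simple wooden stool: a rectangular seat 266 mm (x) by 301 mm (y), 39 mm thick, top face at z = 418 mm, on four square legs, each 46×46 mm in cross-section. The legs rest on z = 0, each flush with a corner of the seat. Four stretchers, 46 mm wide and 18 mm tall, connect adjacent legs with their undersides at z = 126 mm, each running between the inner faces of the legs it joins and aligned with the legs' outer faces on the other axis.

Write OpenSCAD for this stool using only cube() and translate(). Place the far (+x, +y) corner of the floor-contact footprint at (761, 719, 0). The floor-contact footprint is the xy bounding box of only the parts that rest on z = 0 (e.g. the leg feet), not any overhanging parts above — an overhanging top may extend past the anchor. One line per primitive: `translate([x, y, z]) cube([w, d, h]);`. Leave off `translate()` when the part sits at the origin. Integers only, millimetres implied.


// leg_h = 418 - 39 = 379
// stretcher span = 266 - 2*46 = 174
translate([495, 418, 379]) cube([266, 301, 39]);
translate([495, 418, 0]) cube([46, 46, 379]);
translate([715, 418, 0]) cube([46, 46, 379]);
translate([495, 673, 0]) cube([46, 46, 379]);
translate([715, 673, 0]) cube([46, 46, 379]);
translate([541, 418, 126]) cube([174, 46, 18]);
translate([541, 673, 126]) cube([174, 46, 18]);
translate([495, 464, 126]) cube([46, 209, 18]);
translate([715, 464, 126]) cube([46, 209, 18]);


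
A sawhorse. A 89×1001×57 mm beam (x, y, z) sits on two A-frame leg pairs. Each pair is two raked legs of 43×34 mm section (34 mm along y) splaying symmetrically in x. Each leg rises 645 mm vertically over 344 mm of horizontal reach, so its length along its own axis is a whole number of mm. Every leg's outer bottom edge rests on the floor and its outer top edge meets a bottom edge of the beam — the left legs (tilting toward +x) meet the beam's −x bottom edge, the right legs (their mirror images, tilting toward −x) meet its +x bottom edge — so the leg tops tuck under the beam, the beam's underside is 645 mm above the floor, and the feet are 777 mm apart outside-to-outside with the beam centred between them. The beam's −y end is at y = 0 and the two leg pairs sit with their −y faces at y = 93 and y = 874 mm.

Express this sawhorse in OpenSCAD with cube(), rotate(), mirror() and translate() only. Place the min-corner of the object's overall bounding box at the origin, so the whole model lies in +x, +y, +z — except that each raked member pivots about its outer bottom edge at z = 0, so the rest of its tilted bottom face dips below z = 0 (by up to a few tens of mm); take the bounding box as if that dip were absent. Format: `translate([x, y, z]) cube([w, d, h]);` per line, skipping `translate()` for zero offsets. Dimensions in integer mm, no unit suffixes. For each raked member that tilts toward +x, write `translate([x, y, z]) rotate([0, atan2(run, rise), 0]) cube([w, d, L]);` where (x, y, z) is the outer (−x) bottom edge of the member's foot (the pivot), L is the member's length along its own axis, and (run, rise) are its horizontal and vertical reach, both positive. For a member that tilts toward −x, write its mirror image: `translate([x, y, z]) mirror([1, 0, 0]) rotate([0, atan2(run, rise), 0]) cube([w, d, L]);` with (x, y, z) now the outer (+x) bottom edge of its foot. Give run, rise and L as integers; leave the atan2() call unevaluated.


translate([344, 0, 645]) cube([89, 1001, 57]);
translate([0, 93, 0]) rotate([0, atan2(344, 645), 0]) cube([43, 34, 731]);
translate([777, 93, 0]) mirror([1, 0, 0]) rotate([0, atan2(344, 645), 0]) cube([43, 34, 731]);
translate([0, 874, 0]) rotate([0, atan2(344, 645), 0]) cube([43, 34, 731]);
translate([777, 874, 0]) mirror([1, 0, 0]) rotate([0, atan2(344, 645), 0]) cube([43, 34, 731]);


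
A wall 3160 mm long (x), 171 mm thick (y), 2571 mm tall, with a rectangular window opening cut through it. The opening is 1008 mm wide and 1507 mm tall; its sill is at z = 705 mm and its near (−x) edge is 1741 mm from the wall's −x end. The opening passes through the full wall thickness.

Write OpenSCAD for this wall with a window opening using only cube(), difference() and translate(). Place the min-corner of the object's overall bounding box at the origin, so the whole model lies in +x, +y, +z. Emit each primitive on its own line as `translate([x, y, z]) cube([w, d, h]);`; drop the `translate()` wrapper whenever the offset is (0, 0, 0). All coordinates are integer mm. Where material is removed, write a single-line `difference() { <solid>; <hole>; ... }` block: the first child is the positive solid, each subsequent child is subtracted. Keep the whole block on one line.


difference() { cube([3160, 171, 2571]); translate([1741, 0, 705]) cube([1008, 171, 1507]); }
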